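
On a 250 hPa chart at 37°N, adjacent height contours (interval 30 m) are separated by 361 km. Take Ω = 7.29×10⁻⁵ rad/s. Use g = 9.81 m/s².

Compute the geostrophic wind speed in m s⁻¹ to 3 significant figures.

9.29 m s⁻¹

Coriolis parameter at 37°N:
f = 2Ω sin φ = 2 × 7.29×10⁻⁵ × sin 37° = 8.77×10⁻⁵ s⁻¹
Height gradient: |∂Z/∂n| = 30 m / 361000 m = 8.31×10⁻⁵
On a pressure surface, geostrophic balance gives V_g = (g/f)|∂Z/∂n|:
V_g = 9.81 × 8.31×10⁻⁵ / 8.77×10⁻⁵ = 9.29 m/s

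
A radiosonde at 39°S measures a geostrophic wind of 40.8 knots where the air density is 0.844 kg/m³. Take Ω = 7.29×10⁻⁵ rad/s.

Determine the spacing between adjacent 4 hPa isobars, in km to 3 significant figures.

Coriolis parameter at 39°S:
f = 2Ω sin φ = 2 × 7.29×10⁻⁵ × sin 39° = 9.18×10⁻⁵ s⁻¹
Wind speed in SI: 40.8 knots = 21.0 m/s
Geostrophic balance rearranged: |∂P/∂n| = f ρ V_g
|∂P/∂n| = 9.18×10⁻⁵ × 0.844 × 21.0 = 1.63×10⁻³ Pa/m
Isobar spacing: Δn = ΔP/|∂P/∂n| = 400 Pa / 1.63×10⁻³ Pa/m = 246088 m ≈ 246 km

246 km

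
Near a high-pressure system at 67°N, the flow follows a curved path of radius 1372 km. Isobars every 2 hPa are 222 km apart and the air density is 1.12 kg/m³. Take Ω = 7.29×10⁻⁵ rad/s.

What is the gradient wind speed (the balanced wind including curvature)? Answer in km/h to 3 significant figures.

Coriolis parameter at 67°N:
f = 2Ω sin φ = 2 × 7.29×10⁻⁵ × sin 67° = 1.34×10⁻⁴ s⁻¹
Pressure gradient: |∂P/∂n| = 200 Pa / 222000 m = 9.01×10⁻⁴ Pa/m
Geostrophic speed: V_g = |∂P/∂n|/(fρ) = 9.01×10⁻⁴/(1.34×10⁻⁴ × 1.12) = 5.99 m/s
Around a high, pressure-gradient force acts outward with centrifugal, so Coriolis balances both:
fV = (1/ρ)|∂P/∂n| + V²/R  →  V² − fR·V + fR·V_g = 0
With fR = 1.34×10⁻⁴ × 1372×10³ m = 184 m/s:
V = [fR − √((fR)² − 4 fR V_g)]/2 = [184 − √(184² − 4×184×5.99)]/2 = 6.2 m/s
Supergeostrophic (V > V_g = 5.99 m/s), as expected around a high.
Converting: 6.2 m/s × 3.6 = 22.3 km/h

22.3 km/h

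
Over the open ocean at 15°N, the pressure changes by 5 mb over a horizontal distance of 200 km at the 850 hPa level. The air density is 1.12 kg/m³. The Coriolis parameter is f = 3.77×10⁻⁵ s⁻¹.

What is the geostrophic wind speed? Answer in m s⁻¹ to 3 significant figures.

Pressure gradient: |∂P/∂n| = 500 Pa / 200000 m = 2.50×10⁻³ Pa/m
Geostrophic balance (pressure-gradient force = Coriolis force):
V_g = (1/(fρ)) |∂P/∂n| = 2.50×10⁻³ / (3.77×10⁻⁵ × 1.12) = 59.2 m/s

59.2 m s⁻¹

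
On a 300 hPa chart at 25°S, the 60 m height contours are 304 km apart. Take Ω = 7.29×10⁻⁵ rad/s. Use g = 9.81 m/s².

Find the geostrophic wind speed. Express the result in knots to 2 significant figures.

61 knots

Coriolis parameter at 25°S:
f = 2Ω sin φ = 2 × 7.29×10⁻⁵ × sin 25° = 6.16×10⁻⁵ s⁻¹
Height gradient: |∂Z/∂n| = 60 m / 304000 m = 1.97×10⁻⁴
On a pressure surface, geostrophic balance gives V_g = (g/f)|∂Z/∂n|:
V_g = 9.81 × 1.97×10⁻⁴ / 6.16×10⁻⁵ = 31.4 m/s
Converting: 31.4 m/s × 1.944 = 61 knots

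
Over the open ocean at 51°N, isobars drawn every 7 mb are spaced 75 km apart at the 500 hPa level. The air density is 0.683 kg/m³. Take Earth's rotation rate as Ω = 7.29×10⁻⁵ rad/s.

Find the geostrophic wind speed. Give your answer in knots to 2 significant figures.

Coriolis parameter at 51°N:
f = 2Ω sin φ = 2 × 7.29×10⁻⁵ × sin 51° = 1.13×10⁻⁴ s⁻¹
Pressure gradient: |∂P/∂n| = 700 Pa / 75000 m = 9.33×10⁻³ Pa/m
Geostrophic balance (pressure-gradient force = Coriolis force):
V_g = (1/(fρ)) |∂P/∂n| = 9.33×10⁻³ / (1.13×10⁻⁴ × 0.683) = 121 m/s
Converting: 121 m/s × 1.944 = 230 knots

230 knots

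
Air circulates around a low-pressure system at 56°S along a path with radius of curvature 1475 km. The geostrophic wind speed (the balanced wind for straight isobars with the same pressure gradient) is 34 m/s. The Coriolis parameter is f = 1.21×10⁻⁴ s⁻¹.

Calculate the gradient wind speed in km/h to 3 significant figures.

105 km/h

Around a low, centrifugal force acts outward with Coriolis, so pressure-gradient force balances both:
(1/ρ)|∂P/∂n| = fV + V²/R  →  V² + fR·V − fR·V_g = 0
With fR = 1.21×10⁻⁴ × 1475×10³ m = 178 m/s:
V = [−fR + √((fR)² + 4 fR V_g)]/2 = [−178 + √(178² + 4×178×34)]/2 = 29.2 m/s
Subgeostrophic (V < V_g = 34 m/s), as expected around a low.
Converting: 29.2 m/s × 3.6 = 105 km/h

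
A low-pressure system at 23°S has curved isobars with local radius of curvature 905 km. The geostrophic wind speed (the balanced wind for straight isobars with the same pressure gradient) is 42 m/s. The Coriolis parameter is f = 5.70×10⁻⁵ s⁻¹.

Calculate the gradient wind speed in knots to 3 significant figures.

Around a low, centrifugal force acts outward with Coriolis, so pressure-gradient force balances both:
(1/ρ)|∂P/∂n| = fV + V²/R  →  V² + fR·V − fR·V_g = 0
With fR = 5.70×10⁻⁵ × 905×10³ m = 51.6 m/s:
V = [−fR + √((fR)² + 4 fR V_g)]/2 = [−51.6 + √(51.6² + 4×51.6×42)]/2 = 27.4 m/s
Subgeostrophic (V < V_g = 42 m/s), as expected around a low.
Converting: 27.4 m/s × 1.944 = 53.3 knots

53.3 knots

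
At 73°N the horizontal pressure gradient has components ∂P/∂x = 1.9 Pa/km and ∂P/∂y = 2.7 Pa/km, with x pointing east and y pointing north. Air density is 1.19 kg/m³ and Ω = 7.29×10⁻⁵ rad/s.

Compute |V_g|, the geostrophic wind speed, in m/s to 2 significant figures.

20 m/s

Coriolis parameter at 73°N:
f = 2Ω sin φ = 2 × 7.29×10⁻⁵ × sin 73° = 1.39×10⁻⁴ s⁻¹
Component geostrophic relations (x east, y north):
u_g = −(1/(fρ)) ∂P/∂y,  v_g = (1/(fρ)) ∂P/∂x
u_g = −(2.7×10⁻³)/(1.39×10⁻⁴ × 1.19) = −16.3 m/s;  v_g = (1.9×10⁻³)/(1.39×10⁻⁴ × 1.19) = 11.5 m/s
|V_g| = √(u_g² + v_g²) = 19.9 m/s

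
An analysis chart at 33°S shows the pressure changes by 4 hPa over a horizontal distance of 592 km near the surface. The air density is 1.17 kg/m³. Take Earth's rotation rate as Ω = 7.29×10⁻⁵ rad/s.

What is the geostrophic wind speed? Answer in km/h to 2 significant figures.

26 km/h

Coriolis parameter at 33°S:
f = 2Ω sin φ = 2 × 7.29×10⁻⁵ × sin 33° = 7.94×10⁻⁵ s⁻¹
Pressure gradient: |∂P/∂n| = 400 Pa / 592000 m = 6.76×10⁻⁴ Pa/m
Geostrophic balance (pressure-gradient force = Coriolis force):
V_g = (1/(fρ)) |∂P/∂n| = 6.76×10⁻⁴ / (7.94×10⁻⁵ × 1.17) = 7.27 m/s
Converting: 7.27 m/s × 3.6 = 26 km/h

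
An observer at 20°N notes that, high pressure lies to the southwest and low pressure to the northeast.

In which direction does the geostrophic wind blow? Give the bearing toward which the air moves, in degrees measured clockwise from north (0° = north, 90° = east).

135°

The pressure-gradient force points toward the northeast (bearing 045°).
Geostrophic balance: in the Northern Hemisphere the Coriolis force deflects motion to the right, so the geostrophic wind blows 90° to the right of the pressure-gradient force (low pressure on the left).
Rotating 045° by 90° clockwise gives 135° — the wind blows toward the southeast.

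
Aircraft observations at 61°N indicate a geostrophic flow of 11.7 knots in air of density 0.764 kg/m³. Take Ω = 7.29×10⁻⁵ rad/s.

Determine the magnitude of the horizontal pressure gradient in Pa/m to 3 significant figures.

5.86×10⁻⁴ Pa/m

Coriolis parameter at 61°N:
f = 2Ω sin φ = 2 × 7.29×10⁻⁵ × sin 61° = 1.28×10⁻⁴ s⁻¹
Wind speed in SI: 11.7 knots = 6.02 m/s
Geostrophic balance rearranged: |∂P/∂n| = f ρ V_g
|∂P/∂n| = 1.28×10⁻⁴ × 0.764 × 6.02 = 5.86×10⁻⁴ Pa/m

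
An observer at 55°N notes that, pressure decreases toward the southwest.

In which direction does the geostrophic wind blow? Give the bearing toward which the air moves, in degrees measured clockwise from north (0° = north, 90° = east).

The pressure-gradient force points toward the southwest (bearing 225°).
Geostrophic balance: in the Northern Hemisphere the Coriolis force deflects motion to the right, so the geostrophic wind blows 90° to the right of the pressure-gradient force (low pressure on the left).
Rotating 225° by 90° clockwise gives 315° — the wind blows toward the northwest.

315°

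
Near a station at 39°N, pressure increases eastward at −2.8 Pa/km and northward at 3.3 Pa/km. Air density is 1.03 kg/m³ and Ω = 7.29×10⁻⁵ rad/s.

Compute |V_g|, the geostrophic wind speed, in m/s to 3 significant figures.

Coriolis parameter at 39°N:
f = 2Ω sin φ = 2 × 7.29×10⁻⁵ × sin 39° = 9.18×10⁻⁵ s⁻¹
Component geostrophic relations (x east, y north):
u_g = −(1/(fρ)) ∂P/∂y,  v_g = (1/(fρ)) ∂P/∂x
u_g = −(3.3×10⁻³)/(9.18×10⁻⁵ × 1.03) = −34.9 m/s;  v_g = (−2.8×10⁻³)/(9.18×10⁻⁵ × 1.03) = −29.6 m/s
|V_g| = √(u_g² + v_g²) = 45.8 m/s

45.8 m/s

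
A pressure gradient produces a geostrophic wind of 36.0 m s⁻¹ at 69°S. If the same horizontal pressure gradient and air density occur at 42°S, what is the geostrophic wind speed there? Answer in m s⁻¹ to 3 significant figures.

With the same pressure gradient and density, V_g ∝ 1/f ∝ 1/sin φ.
V₂ = V₁ · sin φ₁ / sin φ₂ = 36.0 × sin 69° / sin 42°
V₂ = 36.0 × 0.9336/0.6691 = 50.2 m s⁻¹

50.2 m s⁻¹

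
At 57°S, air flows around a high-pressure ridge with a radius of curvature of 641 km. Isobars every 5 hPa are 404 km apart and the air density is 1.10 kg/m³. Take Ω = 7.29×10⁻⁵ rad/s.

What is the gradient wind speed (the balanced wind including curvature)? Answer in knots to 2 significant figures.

Coriolis parameter at 57°S:
f = 2Ω sin φ = 2 × 7.29×10⁻⁵ × sin 57° = 1.22×10⁻⁴ s⁻¹
Pressure gradient: |∂P/∂n| = 500 Pa / 404000 m = 1.24×10⁻³ Pa/m
Geostrophic speed: V_g = |∂P/∂n|/(fρ) = 1.24×10⁻³/(1.22×10⁻⁴ × 1.10) = 9.20 m/s
Around a high, pressure-gradient force acts outward with centrifugal, so Coriolis balances both:
fV = (1/ρ)|∂P/∂n| + V²/R  →  V² − fR·V + fR·V_g = 0
With fR = 1.22×10⁻⁴ × 641×10³ m = 78.4 m/s:
V = [fR − √((fR)² − 4 fR V_g)]/2 = [78.4 − √(78.4² − 4×78.4×9.2)]/2 = 10.6 m/s
Supergeostrophic (V > V_g = 9.2 m/s), as expected around a high.
Converting: 10.6 m/s × 1.944 = 21 knots

21 knots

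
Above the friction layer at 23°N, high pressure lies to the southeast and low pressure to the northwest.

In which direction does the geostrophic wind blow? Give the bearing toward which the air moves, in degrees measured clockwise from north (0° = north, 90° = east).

045°

The pressure-gradient force points toward the northwest (bearing 315°).
Geostrophic balance: in the Northern Hemisphere the Coriolis force deflects motion to the right, so the geostrophic wind blows 90° to the right of the pressure-gradient force (low pressure on the left).
Rotating 315° by 90° clockwise gives 045° — the wind blows toward the northeast.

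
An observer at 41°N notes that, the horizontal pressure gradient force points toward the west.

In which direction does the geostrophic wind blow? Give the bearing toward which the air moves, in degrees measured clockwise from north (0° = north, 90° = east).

000°

The pressure-gradient force points toward the west (bearing 270°).
Geostrophic balance: in the Northern Hemisphere the Coriolis force deflects motion to the right, so the geostrophic wind blows 90° to the right of the pressure-gradient force (low pressure on the left).
Rotating 270° by 90° clockwise gives 000° — the wind blows toward the north.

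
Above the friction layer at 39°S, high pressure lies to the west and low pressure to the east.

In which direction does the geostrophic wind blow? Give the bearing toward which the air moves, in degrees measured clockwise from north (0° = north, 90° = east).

000°

The pressure-gradient force points toward the east (bearing 090°).
Geostrophic balance: in the Southern Hemisphere the Coriolis force deflects motion to the left, so the geostrophic wind blows 90° to the left of the pressure-gradient force (low pressure on the right).
Rotating 090° by 90° counterclockwise gives 000° — the wind blows toward the north.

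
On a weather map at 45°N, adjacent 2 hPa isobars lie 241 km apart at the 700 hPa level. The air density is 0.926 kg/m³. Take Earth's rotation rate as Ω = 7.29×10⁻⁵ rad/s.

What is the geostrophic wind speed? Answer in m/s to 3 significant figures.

Coriolis parameter at 45°N:
f = 2Ω sin φ = 2 × 7.29×10⁻⁵ × sin 45° = 1.03×10⁻⁴ s⁻¹
Pressure gradient: |∂P/∂n| = 200 Pa / 241000 m = 8.30×10⁻⁴ Pa/m
Geostrophic balance (pressure-gradient force = Coriolis force):
V_g = (1/(fρ)) |∂P/∂n| = 8.30×10⁻⁴ / (1.03×10⁻⁴ × 0.926) = 8.69 m/s

8.69 m/s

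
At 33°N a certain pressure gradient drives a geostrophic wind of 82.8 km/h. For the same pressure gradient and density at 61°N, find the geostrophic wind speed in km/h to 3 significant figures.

51.6 km/h

With the same pressure gradient and density, V_g ∝ 1/f ∝ 1/sin φ.
V₂ = V₁ · sin φ₁ / sin φ₂ = 82.8 × sin 33° / sin 61°
V₂ = 82.8 × 0.5446/0.8746 = 51.6 km/h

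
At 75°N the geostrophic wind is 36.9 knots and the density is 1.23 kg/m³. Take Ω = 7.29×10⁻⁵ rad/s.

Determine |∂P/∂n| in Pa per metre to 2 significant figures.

Coriolis parameter at 75°N:
f = 2Ω sin φ = 2 × 7.29×10⁻⁵ × sin 75° = 1.41×10⁻⁴ s⁻¹
Wind speed in SI: 36.9 knots = 19.0 m/s
Geostrophic balance rearranged: |∂P/∂n| = f ρ V_g
|∂P/∂n| = 1.41×10⁻⁴ × 1.23 × 19.0 = 3.29×10⁻³ Pa/m

3.3×10⁻³ Pa/m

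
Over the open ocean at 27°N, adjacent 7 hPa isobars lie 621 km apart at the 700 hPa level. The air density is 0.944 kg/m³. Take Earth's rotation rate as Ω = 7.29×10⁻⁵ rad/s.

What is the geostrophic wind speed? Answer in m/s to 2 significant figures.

Coriolis parameter at 27°N:
f = 2Ω sin φ = 2 × 7.29×10⁻⁵ × sin 27° = 6.62×10⁻⁵ s⁻¹
Pressure gradient: |∂P/∂n| = 700 Pa / 621000 m = 1.13×10⁻³ Pa/m
Geostrophic balance (pressure-gradient force = Coriolis force):
V_g = (1/(fρ)) |∂P/∂n| = 1.13×10⁻³ / (6.62×10⁻⁵ × 0.944) = 18.0 m/s

18 m/s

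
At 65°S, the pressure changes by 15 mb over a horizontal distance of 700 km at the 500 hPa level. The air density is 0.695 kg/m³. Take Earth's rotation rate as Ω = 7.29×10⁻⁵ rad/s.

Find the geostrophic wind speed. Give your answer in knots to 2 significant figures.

45 knots

Coriolis parameter at 65°S:
f = 2Ω sin φ = 2 × 7.29×10⁻⁵ × sin 65° = 1.32×10⁻⁴ s⁻¹
Pressure gradient: |∂P/∂n| = 1500 Pa / 700000 m = 2.14×10⁻³ Pa/m
Geostrophic balance (pressure-gradient force = Coriolis force):
V_g = (1/(fρ)) |∂P/∂n| = 2.14×10⁻³ / (1.32×10⁻⁴ × 0.695) = 23.3 m/s
Converting: 23.3 m/s × 1.944 = 45 knots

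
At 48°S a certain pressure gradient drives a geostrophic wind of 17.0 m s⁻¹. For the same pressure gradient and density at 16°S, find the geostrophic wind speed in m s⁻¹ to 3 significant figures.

45.8 m s⁻¹

With the same pressure gradient and density, V_g ∝ 1/f ∝ 1/sin φ.
V₂ = V₁ · sin φ₁ / sin φ₂ = 17.0 × sin 48° / sin 16°
V₂ = 17.0 × 0.7431/0.2756 = 45.8 m s⁻¹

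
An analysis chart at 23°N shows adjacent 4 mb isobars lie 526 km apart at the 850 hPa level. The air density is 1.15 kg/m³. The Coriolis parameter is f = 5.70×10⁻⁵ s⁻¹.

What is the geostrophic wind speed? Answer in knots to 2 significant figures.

23 knots

Pressure gradient: |∂P/∂n| = 400 Pa / 526000 m = 7.60×10⁻⁴ Pa/m
Geostrophic balance (pressure-gradient force = Coriolis force):
V_g = (1/(fρ)) |∂P/∂n| = 7.60×10⁻⁴ / (5.70×10⁻⁵ × 1.15) = 11.6 m/s
Converting: 11.6 m/s × 1.944 = 23 knots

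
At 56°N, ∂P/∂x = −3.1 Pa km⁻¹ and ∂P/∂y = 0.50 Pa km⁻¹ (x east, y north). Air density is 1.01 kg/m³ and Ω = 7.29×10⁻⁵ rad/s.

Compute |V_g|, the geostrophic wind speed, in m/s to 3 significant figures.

25.7 m/s

Coriolis parameter at 56°N:
f = 2Ω sin φ = 2 × 7.29×10⁻⁵ × sin 56° = 1.21×10⁻⁴ s⁻¹
Component geostrophic relations (x east, y north):
u_g = −(1/(fρ)) ∂P/∂y,  v_g = (1/(fρ)) ∂P/∂x
u_g = −(0.50×10⁻³)/(1.21×10⁻⁴ × 1.01) = −4.10 m/s;  v_g = (−3.1×10⁻³)/(1.21×10⁻⁴ × 1.01) = −25.4 m/s
|V_g| = √(u_g² + v_g²) = 25.7 m/s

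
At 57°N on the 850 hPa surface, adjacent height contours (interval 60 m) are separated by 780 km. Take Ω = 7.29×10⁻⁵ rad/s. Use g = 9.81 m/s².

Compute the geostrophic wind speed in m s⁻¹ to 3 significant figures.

Coriolis parameter at 57°N:
f = 2Ω sin φ = 2 × 7.29×10⁻⁵ × sin 57° = 1.22×10⁻⁴ s⁻¹
Height gradient: |∂Z/∂n| = 60 m / 780000 m = 7.69×10⁻⁵
On a pressure surface, geostrophic balance gives V_g = (g/f)|∂Z/∂n|:
V_g = 9.81 × 7.69×10⁻⁵ / 1.22×10⁻⁴ = 6.17 m/s

6.17 m s⁻¹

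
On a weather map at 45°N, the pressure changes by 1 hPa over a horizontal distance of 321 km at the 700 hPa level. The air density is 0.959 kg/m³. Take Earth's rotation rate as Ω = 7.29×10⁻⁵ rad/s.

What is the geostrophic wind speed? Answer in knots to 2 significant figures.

Coriolis parameter at 45°N:
f = 2Ω sin φ = 2 × 7.29×10⁻⁵ × sin 45° = 1.03×10⁻⁴ s⁻¹
Pressure gradient: |∂P/∂n| = 100 Pa / 321000 m = 3.12×10⁻⁴ Pa/m
Geostrophic balance (pressure-gradient force = Coriolis force):
V_g = (1/(fρ)) |∂P/∂n| = 3.12×10⁻⁴ / (1.03×10⁻⁴ × 0.959) = 3.15 m/s
Converting: 3.15 m/s × 1.944 = 6.1 knots

6.1 knots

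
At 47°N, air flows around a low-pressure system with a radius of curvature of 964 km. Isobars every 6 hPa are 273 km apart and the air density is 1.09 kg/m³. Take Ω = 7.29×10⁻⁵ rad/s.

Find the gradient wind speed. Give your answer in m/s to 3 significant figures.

16.3 m/s

Coriolis parameter at 47°N:
f = 2Ω sin φ = 2 × 7.29×10⁻⁵ × sin 47° = 1.07×10⁻⁴ s⁻¹
Pressure gradient: |∂P/∂n| = 600 Pa / 273000 m = 2.20×10⁻³ Pa/m
Geostrophic speed: V_g = |∂P/∂n|/(fρ) = 2.20×10⁻³/(1.07×10⁻⁴ × 1.09) = 18.9 m/s
Around a low, centrifugal force acts outward with Coriolis, so pressure-gradient force balances both:
(1/ρ)|∂P/∂n| = fV + V²/R  →  V² + fR·V − fR·V_g = 0
With fR = 1.07×10⁻⁴ × 964×10³ m = 103 m/s:
V = [−fR + √((fR)² + 4 fR V_g)]/2 = [−103 + √(103² + 4×103×18.9)]/2 = 16.3 m/s
Subgeostrophic (V < V_g = 18.9 m/s), as expected around a low.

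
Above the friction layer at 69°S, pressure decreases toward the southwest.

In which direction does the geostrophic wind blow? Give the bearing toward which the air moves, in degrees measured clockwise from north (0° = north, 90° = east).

135°

The pressure-gradient force points toward the southwest (bearing 225°).
Geostrophic balance: in the Southern Hemisphere the Coriolis force deflects motion to the left, so the geostrophic wind blows 90° to the left of the pressure-gradient force (low pressure on the right).
Rotating 225° by 90° counterclockwise gives 135° — the wind blows toward the southeast.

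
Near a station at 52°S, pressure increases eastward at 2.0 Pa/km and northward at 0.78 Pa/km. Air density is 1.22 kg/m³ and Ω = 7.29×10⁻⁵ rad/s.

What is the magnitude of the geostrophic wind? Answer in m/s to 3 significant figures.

Coriolis parameter at 52°S:
f = 2Ω sin φ = 2 × 7.29×10⁻⁵ × sin 52° = 1.15×10⁻⁴ s⁻¹
In the Southern Hemisphere f is negative: f = −1.15×10⁻⁴ s⁻¹.
Component geostrophic relations (x east, y north):
u_g = −(1/(fρ)) ∂P/∂y,  v_g = (1/(fρ)) ∂P/∂x
u_g = −(0.78×10⁻³)/(−1.15×10⁻⁴ × 1.22) = 5.56 m/s;  v_g = (2.0×10⁻³)/(−1.15×10⁻⁴ × 1.22) = −14.3 m/s
|V_g| = √(u_g² + v_g²) = 15.3 m/s

15.3 m/s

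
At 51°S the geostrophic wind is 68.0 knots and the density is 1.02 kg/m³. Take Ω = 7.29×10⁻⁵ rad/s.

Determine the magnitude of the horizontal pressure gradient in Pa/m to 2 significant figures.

Coriolis parameter at 51°S:
f = 2Ω sin φ = 2 × 7.29×10⁻⁵ × sin 51° = 1.13×10⁻⁴ s⁻¹
Wind speed in SI: 68.0 knots = 35.0 m/s
Geostrophic balance rearranged: |∂P/∂n| = f ρ V_g
|∂P/∂n| = 1.13×10⁻⁴ × 1.02 × 35.0 = 4.04×10⁻³ Pa/m

4.0×10⁻³ Pa/m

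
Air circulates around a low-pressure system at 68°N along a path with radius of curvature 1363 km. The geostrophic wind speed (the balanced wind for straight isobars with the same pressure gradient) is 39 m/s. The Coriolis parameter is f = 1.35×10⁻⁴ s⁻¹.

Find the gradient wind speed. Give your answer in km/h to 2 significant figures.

Around a low, centrifugal force acts outward with Coriolis, so pressure-gradient force balances both:
(1/ρ)|∂P/∂n| = fV + V²/R  →  V² + fR·V − fR·V_g = 0
With fR = 1.35×10⁻⁴ × 1363×10³ m = 184 m/s:
V = [−fR + √((fR)² + 4 fR V_g)]/2 = [−184 + √(184² + 4×184×39)]/2 = 33.1 m/s
Subgeostrophic (V < V_g = 39 m/s), as expected around a low.
Converting: 33.1 m/s × 3.6 = 120 km/h

120 km/h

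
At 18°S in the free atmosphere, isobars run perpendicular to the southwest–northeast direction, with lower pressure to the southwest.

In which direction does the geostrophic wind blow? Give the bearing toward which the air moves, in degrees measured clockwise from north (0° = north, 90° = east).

The pressure-gradient force points toward the southwest (bearing 225°).
Geostrophic balance: in the Southern Hemisphere the Coriolis force deflects motion to the left, so the geostrophic wind blows 90° to the left of the pressure-gradient force (low pressure on the right).
Rotating 225° by 90° counterclockwise gives 135° — the wind blows toward the southeast.

135°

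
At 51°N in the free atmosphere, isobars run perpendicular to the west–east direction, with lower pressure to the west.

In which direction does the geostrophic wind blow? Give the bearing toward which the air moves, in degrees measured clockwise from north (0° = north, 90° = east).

The pressure-gradient force points toward the west (bearing 270°).
Geostrophic balance: in the Northern Hemisphere the Coriolis force deflects motion to the right, so the geostrophic wind blows 90° to the right of the pressure-gradient force (low pressure on the left).
Rotating 270° by 90° clockwise gives 000° — the wind blows toward the north.

000°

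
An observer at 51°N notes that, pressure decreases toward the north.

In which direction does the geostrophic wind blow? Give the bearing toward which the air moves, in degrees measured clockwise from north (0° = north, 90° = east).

090°

The pressure-gradient force points toward the north (bearing 000°).
Geostrophic balance: in the Northern Hemisphere the Coriolis force deflects motion to the right, so the geostrophic wind blows 90° to the right of the pressure-gradient force (low pressure on the left).
Rotating 000° by 90° clockwise gives 090° — the wind blows toward the east.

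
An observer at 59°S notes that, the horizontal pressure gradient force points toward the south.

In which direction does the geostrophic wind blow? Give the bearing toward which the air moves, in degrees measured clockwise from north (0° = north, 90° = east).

090°

The pressure-gradient force points toward the south (bearing 180°).
Geostrophic balance: in the Southern Hemisphere the Coriolis force deflects motion to the left, so the geostrophic wind blows 90° to the left of the pressure-gradient force (low pressure on the right).
Rotating 180° by 90° counterclockwise gives 090° — the wind blows toward the east.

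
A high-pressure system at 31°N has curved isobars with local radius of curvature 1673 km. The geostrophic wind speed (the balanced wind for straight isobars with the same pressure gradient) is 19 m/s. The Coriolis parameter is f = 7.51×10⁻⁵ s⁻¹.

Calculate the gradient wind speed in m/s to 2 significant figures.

Around a high, pressure-gradient force acts outward with centrifugal, so Coriolis balances both:
fV = (1/ρ)|∂P/∂n| + V²/R  →  V² − fR·V + fR·V_g = 0
With fR = 7.51×10⁻⁵ × 1673×10³ m = 126 m/s:
V = [fR − √((fR)² − 4 fR V_g)]/2 = [126 − √(126² − 4×126×19)]/2 = 23.3 m/s
Supergeostrophic (V > V_g = 19 m/s), as expected around a high.

23 m/s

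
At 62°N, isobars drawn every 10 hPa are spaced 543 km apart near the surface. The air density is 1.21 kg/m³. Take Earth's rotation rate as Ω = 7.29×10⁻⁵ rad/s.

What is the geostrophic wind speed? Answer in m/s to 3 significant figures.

Coriolis parameter at 62°N:
f = 2Ω sin φ = 2 × 7.29×10⁻⁵ × sin 62° = 1.29×10⁻⁴ s⁻¹
Pressure gradient: |∂P/∂n| = 1000 Pa / 543000 m = 1.84×10⁻³ Pa/m
Geostrophic balance (pressure-gradient force = Coriolis force):
V_g = (1/(fρ)) |∂P/∂n| = 1.84×10⁻³ / (1.29×10⁻⁴ × 1.21) = 11.8 m/s

11.8 m/s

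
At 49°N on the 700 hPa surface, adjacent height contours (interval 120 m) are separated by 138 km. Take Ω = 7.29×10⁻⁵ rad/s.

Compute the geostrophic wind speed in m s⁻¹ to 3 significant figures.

Coriolis parameter at 49°N:
f = 2Ω sin φ = 2 × 7.29×10⁻⁵ × sin 49° = 1.10×10⁻⁴ s⁻¹
Height gradient: |∂Z/∂n| = 120 m / 138000 m = 8.70×10⁻⁴
On a pressure surface, geostrophic balance gives V_g = (g/f)|∂Z/∂n|:
V_g = 9.81 × 8.70×10⁻⁴ / 1.10×10⁻⁴ = 77.5 m/s

77.5 m s⁻¹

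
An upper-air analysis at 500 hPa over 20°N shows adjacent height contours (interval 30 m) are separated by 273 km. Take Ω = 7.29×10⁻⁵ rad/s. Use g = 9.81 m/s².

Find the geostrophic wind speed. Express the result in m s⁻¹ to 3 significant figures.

21.6 m s⁻¹

Coriolis parameter at 20°N:
f = 2Ω sin φ = 2 × 7.29×10⁻⁵ × sin 20° = 4.99×10⁻⁵ s⁻¹
Height gradient: |∂Z/∂n| = 30 m / 273000 m = 1.10×10⁻⁴
On a pressure surface, geostrophic balance gives V_g = (g/f)|∂Z/∂n|:
V_g = 9.81 × 1.10×10⁻⁴ / 4.99×10⁻⁵ = 21.6 m/s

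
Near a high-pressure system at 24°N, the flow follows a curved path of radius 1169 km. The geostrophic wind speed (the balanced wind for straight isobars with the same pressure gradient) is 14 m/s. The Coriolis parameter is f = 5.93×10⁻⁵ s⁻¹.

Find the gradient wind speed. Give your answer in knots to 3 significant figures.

Around a high, pressure-gradient force acts outward with centrifugal, so Coriolis balances both:
fV = (1/ρ)|∂P/∂n| + V²/R  →  V² − fR·V + fR·V_g = 0
With fR = 5.93×10⁻⁵ × 1169×10³ m = 69.3 m/s:
V = [fR − √((fR)² − 4 fR V_g)]/2 = [69.3 − √(69.3² − 4×69.3×14)]/2 = 19.5 m/s
Supergeostrophic (V > V_g = 14 m/s), as expected around a high.
Converting: 19.5 m/s × 1.944 = 37.8 knots

37.8 knots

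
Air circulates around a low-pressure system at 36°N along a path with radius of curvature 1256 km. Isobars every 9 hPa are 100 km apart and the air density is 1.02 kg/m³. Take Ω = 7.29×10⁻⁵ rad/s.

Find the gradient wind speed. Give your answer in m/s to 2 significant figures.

64 m/s

Coriolis parameter at 36°N:
f = 2Ω sin φ = 2 × 7.29×10⁻⁵ × sin 36° = 8.57×10⁻⁵ s⁻¹
Pressure gradient: |∂P/∂n| = 900 Pa / 100000 m = 9.00×10⁻³ Pa/m
Geostrophic speed: V_g = |∂P/∂n|/(fρ) = 9.00×10⁻³/(8.57×10⁻⁵ × 1.02) = 103 m/s
Around a low, centrifugal force acts outward with Coriolis, so pressure-gradient force balances both:
(1/ρ)|∂P/∂n| = fV + V²/R  →  V² + fR·V − fR·V_g = 0
With fR = 8.57×10⁻⁵ × 1256×10³ m = 108 m/s:
V = [−fR + √((fR)² + 4 fR V_g)]/2 = [−108 + √(108² + 4×108×103)]/2 = 64.4 m/s
Subgeostrophic (V < V_g = 103 m/s), as expected around a low.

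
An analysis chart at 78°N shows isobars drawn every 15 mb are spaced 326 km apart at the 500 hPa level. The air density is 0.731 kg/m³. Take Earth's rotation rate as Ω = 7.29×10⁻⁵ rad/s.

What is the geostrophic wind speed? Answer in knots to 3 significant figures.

Coriolis parameter at 78°N:
f = 2Ω sin φ = 2 × 7.29×10⁻⁵ × sin 78° = 1.43×10⁻⁴ s⁻¹
Pressure gradient: |∂P/∂n| = 1500 Pa / 326000 m = 4.60×10⁻³ Pa/m
Geostrophic balance (pressure-gradient force = Coriolis force):
V_g = (1/(fρ)) |∂P/∂n| = 4.60×10⁻³ / (1.43×10⁻⁴ × 0.731) = 44.1 m/s
Converting: 44.1 m/s × 1.944 = 85.8 knots

85.8 knots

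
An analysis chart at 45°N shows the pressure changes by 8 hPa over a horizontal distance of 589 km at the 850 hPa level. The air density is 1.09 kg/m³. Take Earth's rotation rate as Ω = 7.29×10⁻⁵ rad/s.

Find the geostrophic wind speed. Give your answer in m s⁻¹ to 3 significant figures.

12.1 m s⁻¹

Coriolis parameter at 45°N:
f = 2Ω sin φ = 2 × 7.29×10⁻⁵ × sin 45° = 1.03×10⁻⁴ s⁻¹
Pressure gradient: |∂P/∂n| = 800 Pa / 589000 m = 1.36×10⁻³ Pa/m
Geostrophic balance (pressure-gradient force = Coriolis force):
V_g = (1/(fρ)) |∂P/∂n| = 1.36×10⁻³ / (1.03×10⁻⁴ × 1.09) = 12.1 m/s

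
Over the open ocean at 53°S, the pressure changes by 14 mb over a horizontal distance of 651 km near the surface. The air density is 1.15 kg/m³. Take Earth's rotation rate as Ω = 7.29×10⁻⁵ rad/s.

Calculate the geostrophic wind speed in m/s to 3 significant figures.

Coriolis parameter at 53°S:
f = 2Ω sin φ = 2 × 7.29×10⁻⁵ × sin 53° = 1.16×10⁻⁴ s⁻¹
Pressure gradient: |∂P/∂n| = 1400 Pa / 651000 m = 2.15×10⁻³ Pa/m
Geostrophic balance (pressure-gradient force = Coriolis force):
V_g = (1/(fρ)) |∂P/∂n| = 2.15×10⁻³ / (1.16×10⁻⁴ × 1.15) = 16.1 m/s

16.1 m/s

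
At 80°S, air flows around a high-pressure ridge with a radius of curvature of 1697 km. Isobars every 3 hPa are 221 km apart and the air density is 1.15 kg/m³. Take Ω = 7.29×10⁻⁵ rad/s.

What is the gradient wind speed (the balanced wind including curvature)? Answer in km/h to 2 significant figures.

Coriolis parameter at 80°S:
f = 2Ω sin φ = 2 × 7.29×10⁻⁵ × sin 80° = 1.44×10⁻⁴ s⁻¹
Pressure gradient: |∂P/∂n| = 300 Pa / 221000 m = 1.36×10⁻³ Pa/m
Geostrophic speed: V_g = |∂P/∂n|/(fρ) = 1.36×10⁻³/(1.44×10⁻⁴ × 1.15) = 8.22 m/s
Around a high, pressure-gradient force acts outward with centrifugal, so Coriolis balances both:
fV = (1/ρ)|∂P/∂n| + V²/R  →  V² − fR·V + fR·V_g = 0
With fR = 1.44×10⁻⁴ × 1697×10³ m = 244 m/s:
V = [fR − √((fR)² − 4 fR V_g)]/2 = [244 − √(244² − 4×244×8.22)]/2 = 8.52 m/s
Supergeostrophic (V > V_g = 8.22 m/s), as expected around a high.
Converting: 8.52 m/s × 3.6 = 31 km/h

31 km/h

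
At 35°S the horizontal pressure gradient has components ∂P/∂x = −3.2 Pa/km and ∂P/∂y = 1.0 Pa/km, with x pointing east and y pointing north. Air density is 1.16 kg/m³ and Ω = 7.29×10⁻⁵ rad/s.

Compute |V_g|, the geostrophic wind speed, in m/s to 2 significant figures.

35 m/s

Coriolis parameter at 35°S:
f = 2Ω sin φ = 2 × 7.29×10⁻⁵ × sin 35° = 8.36×10⁻⁵ s⁻¹
In the Southern Hemisphere f is negative: f = −8.36×10⁻⁵ s⁻¹.
Component geostrophic relations (x east, y north):
u_g = −(1/(fρ)) ∂P/∂y,  v_g = (1/(fρ)) ∂P/∂x
u_g = −(1.0×10⁻³)/(−8.36×10⁻⁵ × 1.16) = 10.3 m/s;  v_g = (−3.2×10⁻³)/(−8.36×10⁻⁵ × 1.16) = 33.0 m/s
|V_g| = √(u_g² + v_g²) = 34.6 m/s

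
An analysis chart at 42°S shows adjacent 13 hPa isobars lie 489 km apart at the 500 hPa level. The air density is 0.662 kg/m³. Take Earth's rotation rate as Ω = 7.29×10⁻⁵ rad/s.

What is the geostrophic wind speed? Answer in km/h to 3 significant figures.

Coriolis parameter at 42°S:
f = 2Ω sin φ = 2 × 7.29×10⁻⁵ × sin 42° = 9.76×10⁻⁵ s⁻¹
Pressure gradient: |∂P/∂n| = 1300 Pa / 489000 m = 2.66×10⁻³ Pa/m
Geostrophic balance (pressure-gradient force = Coriolis force):
V_g = (1/(fρ)) |∂P/∂n| = 2.66×10⁻³ / (9.76×10⁻⁵ × 0.662) = 41.2 m/s
Converting: 41.2 m/s × 3.6 = 148 km/h

148 km/h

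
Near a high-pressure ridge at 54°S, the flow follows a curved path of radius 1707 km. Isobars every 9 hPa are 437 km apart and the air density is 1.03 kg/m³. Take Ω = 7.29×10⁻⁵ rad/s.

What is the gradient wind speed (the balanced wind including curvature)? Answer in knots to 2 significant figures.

Coriolis parameter at 54°S:
f = 2Ω sin φ = 2 × 7.29×10⁻⁵ × sin 54° = 1.18×10⁻⁴ s⁻¹
Pressure gradient: |∂P/∂n| = 900 Pa / 437000 m = 2.06×10⁻³ Pa/m
Geostrophic speed: V_g = |∂P/∂n|/(fρ) = 2.06×10⁻³/(1.18×10⁻⁴ × 1.03) = 17.0 m/s
Around a high, pressure-gradient force acts outward with centrifugal, so Coriolis balances both:
fV = (1/ρ)|∂P/∂n| + V²/R  →  V² − fR·V + fR·V_g = 0
With fR = 1.18×10⁻⁴ × 1707×10³ m = 201 m/s:
V = [fR − √((fR)² − 4 fR V_g)]/2 = [201 − √(201² − 4×201×17)]/2 = 18.7 m/s
Supergeostrophic (V > V_g = 17 m/s), as expected around a high.
Converting: 18.7 m/s × 1.944 = 36 knots

36 knots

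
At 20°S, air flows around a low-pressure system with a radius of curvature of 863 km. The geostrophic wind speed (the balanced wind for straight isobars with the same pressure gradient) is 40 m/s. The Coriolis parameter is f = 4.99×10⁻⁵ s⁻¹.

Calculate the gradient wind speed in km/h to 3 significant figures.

90.8 km/h

Around a low, centrifugal force acts outward with Coriolis, so pressure-gradient force balances both:
(1/ρ)|∂P/∂n| = fV + V²/R  →  V² + fR·V − fR·V_g = 0
With fR = 4.99×10⁻⁵ × 863×10³ m = 43.1 m/s:
V = [−fR + √((fR)² + 4 fR V_g)]/2 = [−43.1 + √(43.1² + 4×43.1×40)]/2 = 25.2 m/s
Subgeostrophic (V < V_g = 40 m/s), as expected around a low.
Converting: 25.2 m/s × 3.6 = 90.8 km/h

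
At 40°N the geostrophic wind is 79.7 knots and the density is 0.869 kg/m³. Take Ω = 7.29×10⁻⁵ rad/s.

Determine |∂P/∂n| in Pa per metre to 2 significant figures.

Coriolis parameter at 40°N:
f = 2Ω sin φ = 2 × 7.29×10⁻⁵ × sin 40° = 9.37×10⁻⁵ s⁻¹
Wind speed in SI: 79.7 knots = 41.0 m/s
Geostrophic balance rearranged: |∂P/∂n| = f ρ V_g
|∂P/∂n| = 9.37×10⁻⁵ × 0.869 × 41.0 = 3.34×10⁻³ Pa/m

3.3×10⁻³ Pa/m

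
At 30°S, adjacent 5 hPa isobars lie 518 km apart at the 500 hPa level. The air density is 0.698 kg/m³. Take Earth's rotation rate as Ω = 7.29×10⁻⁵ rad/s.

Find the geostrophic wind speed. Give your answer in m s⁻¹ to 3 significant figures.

19.0 m s⁻¹

Coriolis parameter at 30°S:
f = 2Ω sin φ = 2 × 7.29×10⁻⁵ × sin 30° = 7.29×10⁻⁵ s⁻¹
Pressure gradient: |∂P/∂n| = 500 Pa / 518000 m = 9.65×10⁻⁴ Pa/m
Geostrophic balance (pressure-gradient force = Coriolis force):
V_g = (1/(fρ)) |∂P/∂n| = 9.65×10⁻⁴ / (7.29×10⁻⁵ × 0.698) = 19.0 m/s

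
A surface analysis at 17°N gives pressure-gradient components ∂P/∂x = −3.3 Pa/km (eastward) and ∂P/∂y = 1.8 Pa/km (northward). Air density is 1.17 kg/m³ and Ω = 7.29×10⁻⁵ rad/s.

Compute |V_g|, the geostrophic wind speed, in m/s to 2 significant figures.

75 m/s

Coriolis parameter at 17°N:
f = 2Ω sin φ = 2 × 7.29×10⁻⁵ × sin 17° = 4.26×10⁻⁵ s⁻¹
Component geostrophic relations (x east, y north):
u_g = −(1/(fρ)) ∂P/∂y,  v_g = (1/(fρ)) ∂P/∂x
u_g = −(1.8×10⁻³)/(4.26×10⁻⁵ × 1.17) = −36.1 m/s;  v_g = (−3.3×10⁻³)/(4.26×10⁻⁵ × 1.17) = −66.2 m/s
|V_g| = √(u_g² + v_g²) = 75.4 m/s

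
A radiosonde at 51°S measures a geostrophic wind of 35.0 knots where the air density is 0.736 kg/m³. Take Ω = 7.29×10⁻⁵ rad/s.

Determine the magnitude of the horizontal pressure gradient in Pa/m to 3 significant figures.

Coriolis parameter at 51°S:
f = 2Ω sin φ = 2 × 7.29×10⁻⁵ × sin 51° = 1.13×10⁻⁴ s⁻¹
Wind speed in SI: 35.0 knots = 18.0 m/s
Geostrophic balance rearranged: |∂P/∂n| = f ρ V_g
|∂P/∂n| = 1.13×10⁻⁴ × 0.736 × 18.0 = 1.50×10⁻³ Pa/m

1.50×10⁻³ Pa/m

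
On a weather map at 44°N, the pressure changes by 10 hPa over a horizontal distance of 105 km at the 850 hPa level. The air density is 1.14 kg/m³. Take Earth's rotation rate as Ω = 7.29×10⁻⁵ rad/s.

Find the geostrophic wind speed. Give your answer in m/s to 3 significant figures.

82.5 m/s

Coriolis parameter at 44°N:
f = 2Ω sin φ = 2 × 7.29×10⁻⁵ × sin 44° = 1.01×10⁻⁴ s⁻¹
Pressure gradient: |∂P/∂n| = 1000 Pa / 105000 m = 9.52×10⁻³ Pa/m
Geostrophic balance (pressure-gradient force = Coriolis force):
V_g = (1/(fρ)) |∂P/∂n| = 9.52×10⁻³ / (1.01×10⁻⁴ × 1.14) = 82.5 m/s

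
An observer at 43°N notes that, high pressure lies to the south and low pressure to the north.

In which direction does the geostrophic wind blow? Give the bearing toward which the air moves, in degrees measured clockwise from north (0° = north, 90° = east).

The pressure-gradient force points toward the north (bearing 000°).
Geostrophic balance: in the Northern Hemisphere the Coriolis force deflects motion to the right, so the geostrophic wind blows 90° to the right of the pressure-gradient force (low pressure on the left).
Rotating 000° by 90° clockwise gives 090° — the wind blows toward the east.

090°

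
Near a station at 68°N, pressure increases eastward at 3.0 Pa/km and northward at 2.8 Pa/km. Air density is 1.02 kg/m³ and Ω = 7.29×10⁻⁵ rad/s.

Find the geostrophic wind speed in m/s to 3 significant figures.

Coriolis parameter at 68°N:
f = 2Ω sin φ = 2 × 7.29×10⁻⁵ × sin 68° = 1.35×10⁻⁴ s⁻¹
Component geostrophic relations (x east, y north):
u_g = −(1/(fρ)) ∂P/∂y,  v_g = (1/(fρ)) ∂P/∂x
u_g = −(2.8×10⁻³)/(1.35×10⁻⁴ × 1.02) = −20.3 m/s;  v_g = (3.0×10⁻³)/(1.35×10⁻⁴ × 1.02) = 21.8 m/s
|V_g| = √(u_g² + v_g²) = 29.8 m/s

29.8 m/s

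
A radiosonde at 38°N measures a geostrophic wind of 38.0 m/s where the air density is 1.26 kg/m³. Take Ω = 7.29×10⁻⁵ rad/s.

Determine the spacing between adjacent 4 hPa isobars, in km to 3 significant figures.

93.1 km

Coriolis parameter at 38°N:
f = 2Ω sin φ = 2 × 7.29×10⁻⁵ × sin 38° = 8.98×10⁻⁵ s⁻¹
Geostrophic balance rearranged: |∂P/∂n| = f ρ V_g
|∂P/∂n| = 8.98×10⁻⁵ × 1.26 × 38.0 = 4.30×10⁻³ Pa/m
Isobar spacing: Δn = ΔP/|∂P/∂n| = 400 Pa / 4.30×10⁻³ Pa/m = 93069 m ≈ 93.1 km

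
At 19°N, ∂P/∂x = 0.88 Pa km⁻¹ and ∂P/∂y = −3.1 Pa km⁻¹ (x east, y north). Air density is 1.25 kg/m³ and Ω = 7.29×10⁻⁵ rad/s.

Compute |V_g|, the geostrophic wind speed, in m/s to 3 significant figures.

Coriolis parameter at 19°N:
f = 2Ω sin φ = 2 × 7.29×10⁻⁵ × sin 19° = 4.75×10⁻⁵ s⁻¹
Component geostrophic relations (x east, y north):
u_g = −(1/(fρ)) ∂P/∂y,  v_g = (1/(fρ)) ∂P/∂x
u_g = −(−3.1×10⁻³)/(4.75×10⁻⁵ × 1.25) = 52.2 m/s;  v_g = (0.88×10⁻³)/(4.75×10⁻⁵ × 1.25) = 14.8 m/s
|V_g| = √(u_g² + v_g²) = 54.3 m/s

54.3 m/s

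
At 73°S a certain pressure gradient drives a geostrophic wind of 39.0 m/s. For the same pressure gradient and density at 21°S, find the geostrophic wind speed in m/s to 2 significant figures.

100 m/s

With the same pressure gradient and density, V_g ∝ 1/f ∝ 1/sin φ.
V₂ = V₁ · sin φ₁ / sin φ₂ = 39.0 × sin 73° / sin 21°
V₂ = 39.0 × 0.9563/0.3584 = 100 m/s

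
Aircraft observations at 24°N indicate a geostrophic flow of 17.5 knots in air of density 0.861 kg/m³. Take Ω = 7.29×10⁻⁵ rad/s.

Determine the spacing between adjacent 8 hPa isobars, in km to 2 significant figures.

1700 km

Coriolis parameter at 24°N:
f = 2Ω sin φ = 2 × 7.29×10⁻⁵ × sin 24° = 5.93×10⁻⁵ s⁻¹
Wind speed in SI: 17.5 knots = 9.00 m/s
Geostrophic balance rearranged: |∂P/∂n| = f ρ V_g
|∂P/∂n| = 5.93×10⁻⁵ × 0.861 × 9.00 = 4.60×10⁻⁴ Pa/m
Isobar spacing: Δn = ΔP/|∂P/∂n| = 800 Pa / 4.60×10⁻⁴ Pa/m = 1740363 m ≈ 1700 km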